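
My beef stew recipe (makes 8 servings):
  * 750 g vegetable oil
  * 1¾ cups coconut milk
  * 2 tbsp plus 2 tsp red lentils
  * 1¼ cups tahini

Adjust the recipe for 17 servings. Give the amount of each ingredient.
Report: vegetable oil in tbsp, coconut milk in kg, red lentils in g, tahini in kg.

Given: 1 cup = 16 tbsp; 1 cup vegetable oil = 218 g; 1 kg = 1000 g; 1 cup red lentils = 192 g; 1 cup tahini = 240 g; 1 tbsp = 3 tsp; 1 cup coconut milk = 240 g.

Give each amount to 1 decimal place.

Scaling factor: 17/8 = 2.125.
vegetable oil: 750 g × 17/8 ÷ 218 g/cup × 16 tbsp/cup ≈ 117.0 tbsp
coconut milk: 1.75 cup × 17/8 × 240 g/cup ÷ 1000 g/kg ≈ 0.9 kg
red lentils: (2 tbsp + 2 tsp = 8/3 tbsp) × 17/8 ÷ 16 tbsp/cup × 192 g/cup = 68.0 g
tahini: 1.25 cup × 17/8 × 240 g/cup ÷ 1000 g/kg ≈ 0.6 kg

vegetable oil: 117.0 tbsp; coconut milk: 0.9 kg; red lentils: 68.0 g; tahini: 0.6 kg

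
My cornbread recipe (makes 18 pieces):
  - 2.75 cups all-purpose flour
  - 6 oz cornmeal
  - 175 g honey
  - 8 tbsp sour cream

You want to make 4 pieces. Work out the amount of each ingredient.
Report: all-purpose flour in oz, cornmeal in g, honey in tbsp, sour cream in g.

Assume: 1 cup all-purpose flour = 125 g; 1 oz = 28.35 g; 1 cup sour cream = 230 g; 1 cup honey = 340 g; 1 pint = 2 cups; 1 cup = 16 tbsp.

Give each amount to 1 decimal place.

all-purpose flour: 2.7 oz; cornmeal: 37.8 g; honey: 1.8 tbsp; sour cream: 25.6 g

Scaling factor: 4/18 = 2/9.
all-purpose flour: 2.75 cup × 2/9 × 125 g/cup ÷ 28.35 g/oz ≈ 2.7 oz
cornmeal: 6 oz × 2/9 × 28.35 g/oz = 37.8 g
honey: 175 g × 2/9 ÷ 340 g/cup × 16 tbsp/cup ≈ 1.8 tbsp
sour cream: 8 tbsp × 2/9 ÷ 16 tbsp/cup × 230 g/cup ≈ 25.6 g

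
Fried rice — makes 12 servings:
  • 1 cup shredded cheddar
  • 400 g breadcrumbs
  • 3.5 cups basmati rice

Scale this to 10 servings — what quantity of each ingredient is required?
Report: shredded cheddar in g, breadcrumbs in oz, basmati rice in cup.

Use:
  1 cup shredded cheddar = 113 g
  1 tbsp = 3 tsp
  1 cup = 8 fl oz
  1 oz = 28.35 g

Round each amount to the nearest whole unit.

Scaling factor: 10/12 = 5/6.
shredded cheddar: 1 cup × 5/6 × 113 g/cup ≈ 94 g
breadcrumbs: 400 g × 5/6 ÷ 28.35 g/oz ≈ 12 oz
basmati rice: 3.5 cup × 5/6 ≈ 3 cup

shredded cheddar: 94 g; breadcrumbs: 12 oz; basmati rice: 3 cup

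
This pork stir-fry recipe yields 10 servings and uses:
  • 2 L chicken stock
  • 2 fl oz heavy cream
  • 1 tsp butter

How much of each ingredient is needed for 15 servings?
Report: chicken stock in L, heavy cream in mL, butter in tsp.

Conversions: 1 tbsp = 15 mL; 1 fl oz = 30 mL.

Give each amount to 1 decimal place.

chicken stock: 3.0 L; heavy cream: 90.0 mL; butter: 1.5 tsp

Scaling factor: 15/10 = 3/2 = 1.5.
chicken stock: 2 L × 3/2 = 3.0 L
heavy cream: 2 fl oz × 3/2 × 30 mL/fl oz = 90.0 mL
butter: 1 tsp × 3/2 = 1.5 tsp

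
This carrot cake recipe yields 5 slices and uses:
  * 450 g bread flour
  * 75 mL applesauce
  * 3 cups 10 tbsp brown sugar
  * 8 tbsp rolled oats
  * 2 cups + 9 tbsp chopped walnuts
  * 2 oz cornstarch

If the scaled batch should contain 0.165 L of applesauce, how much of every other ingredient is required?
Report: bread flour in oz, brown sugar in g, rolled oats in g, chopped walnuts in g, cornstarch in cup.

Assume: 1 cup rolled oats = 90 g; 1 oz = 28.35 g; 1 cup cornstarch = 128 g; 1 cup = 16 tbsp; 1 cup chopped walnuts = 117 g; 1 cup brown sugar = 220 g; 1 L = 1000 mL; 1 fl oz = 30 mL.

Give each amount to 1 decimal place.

The original recipe has 0.075 L of applesauce, so the scaling factor is 0.165 ÷ 0.075 = 11/5 = 2.2.
bread flour: 450 g × 11/5 ÷ 28.35 g/oz ≈ 34.9 oz
brown sugar: (3 cup + 10 tbsp = 3.625 cup) × 11/5 × 220 g/cup = 1754.5 g
rolled oats: 8 tbsp × 11/5 ÷ 16 tbsp/cup × 90 g/cup = 99.0 g
chopped walnuts: (2 cup + 9 tbsp = 2.5625 cup) × 11/5 × 117 g/cup ≈ 659.6 g
cornstarch: 2 oz × 11/5 × 28.35 g/oz ÷ 128 g/cup ≈ 1.0 cup

bread flour: 34.9 oz; brown sugar: 1754.5 g; rolled oats: 99.0 g; chopped walnuts: 659.6 g; cornstarch: 1.0 cup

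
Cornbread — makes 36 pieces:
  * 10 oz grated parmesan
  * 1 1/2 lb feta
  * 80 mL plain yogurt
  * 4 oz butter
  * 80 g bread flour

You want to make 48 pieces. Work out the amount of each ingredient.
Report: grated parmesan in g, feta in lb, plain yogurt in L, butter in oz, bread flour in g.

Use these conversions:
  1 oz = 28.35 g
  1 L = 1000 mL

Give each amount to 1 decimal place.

Scaling factor: 48/36 = 4/3.
grated parmesan: 10 oz × 4/3 × 28.35 g/oz = 378.0 g
feta: 1.5 lb × 4/3 = 2.0 lb
plain yogurt: 80 mL × 4/3 ÷ 1000 mL/L ≈ 0.1 L
butter: 4 oz × 4/3 ≈ 5.3 oz
bread flour: 80 g × 4/3 ≈ 106.7 g

grated parmesan: 378.0 g; feta: 2.0 lb; plain yogurt: 0.1 L; butter: 5.3 oz; bread flour: 106.7 g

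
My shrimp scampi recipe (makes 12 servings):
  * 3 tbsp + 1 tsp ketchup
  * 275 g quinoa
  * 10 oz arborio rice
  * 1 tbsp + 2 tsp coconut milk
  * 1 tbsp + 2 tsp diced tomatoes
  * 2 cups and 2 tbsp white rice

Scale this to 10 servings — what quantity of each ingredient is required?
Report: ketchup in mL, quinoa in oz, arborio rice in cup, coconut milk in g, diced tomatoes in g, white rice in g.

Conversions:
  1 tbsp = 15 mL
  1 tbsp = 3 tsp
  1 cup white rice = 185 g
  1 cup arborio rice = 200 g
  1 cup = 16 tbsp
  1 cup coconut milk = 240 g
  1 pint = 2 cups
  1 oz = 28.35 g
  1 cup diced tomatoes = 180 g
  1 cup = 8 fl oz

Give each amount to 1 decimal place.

ketchup: 41.7 mL; quinoa: 8.1 oz; arborio rice: 1.2 cup; coconut milk: 20.8 g; diced tomatoes: 15.6 g; white rice: 327.6 g

Scaling factor: 10/12 = 5/6.
ketchup: (3 tbsp + 1 tsp = 10/3 tbsp) × 5/6 × 15 mL/tbsp ≈ 41.7 mL
quinoa: 275 g × 5/6 ÷ 28.35 g/oz ≈ 8.1 oz
arborio rice: 10 oz × 5/6 × 28.35 g/oz ÷ 200 g/cup ≈ 1.2 cup
coconut milk: (1 tbsp + 2 tsp = 5/3 tbsp) × 5/6 ÷ 16 tbsp/cup × 240 g/cup ≈ 20.8 g
diced tomatoes: (1 tbsp + 2 tsp = 5/3 tbsp) × 5/6 ÷ 16 tbsp/cup × 180 g/cup ≈ 15.6 g
white rice: (2 cup + 2 tbsp = 2.125 cup) × 5/6 × 185 g/cup ≈ 327.6 g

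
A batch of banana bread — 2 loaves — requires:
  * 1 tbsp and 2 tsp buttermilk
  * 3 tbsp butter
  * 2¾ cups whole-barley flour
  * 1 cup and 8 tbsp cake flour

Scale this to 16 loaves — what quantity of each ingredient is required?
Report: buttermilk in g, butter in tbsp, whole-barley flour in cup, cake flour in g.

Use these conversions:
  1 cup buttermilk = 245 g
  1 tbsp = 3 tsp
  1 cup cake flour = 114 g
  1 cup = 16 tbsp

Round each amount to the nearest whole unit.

buttermilk: 204 g; butter: 24 tbsp; whole-barley flour: 22 cup; cake flour: 1368 g

Scaling factor: 16/2 = 8.
buttermilk: (1 tbsp + 2 tsp = 5/3 tbsp) × 8 ÷ 16 tbsp/cup × 245 g/cup ≈ 204 g
butter: 3 tbsp × 8 = 24 tbsp
whole-barley flour: 2.75 cup × 8 = 22 cup
cake flour: (1 cup + 8 tbsp = 1.5 cup) × 8 × 114 g/cup = 1368 g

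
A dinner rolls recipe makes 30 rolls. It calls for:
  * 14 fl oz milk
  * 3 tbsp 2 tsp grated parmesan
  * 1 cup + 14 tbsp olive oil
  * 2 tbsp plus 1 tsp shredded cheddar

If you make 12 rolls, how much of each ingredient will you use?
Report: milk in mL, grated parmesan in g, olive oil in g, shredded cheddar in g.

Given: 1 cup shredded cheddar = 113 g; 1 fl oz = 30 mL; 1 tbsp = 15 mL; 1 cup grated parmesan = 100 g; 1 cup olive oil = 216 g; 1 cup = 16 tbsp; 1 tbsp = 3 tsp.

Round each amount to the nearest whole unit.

milk: 168 mL; grated parmesan: 9 g; olive oil: 162 g; shredded cheddar: 7 g

Scaling factor: 12/30 = 2/5 = 0.4.
milk: 14 fl oz × 2/5 × 30 mL/fl oz = 168 mL
grated parmesan: (3 tbsp + 2 tsp = 11/3 tbsp) × 2/5 ÷ 16 tbsp/cup × 100 g/cup ≈ 9 g
olive oil: (1 cup + 14 tbsp = 1.875 cup) × 2/5 × 216 g/cup = 162 g
shredded cheddar: (2 tbsp + 1 tsp = 7/3 tbsp) × 2/5 ÷ 16 tbsp/cup × 113 g/cup ≈ 7 g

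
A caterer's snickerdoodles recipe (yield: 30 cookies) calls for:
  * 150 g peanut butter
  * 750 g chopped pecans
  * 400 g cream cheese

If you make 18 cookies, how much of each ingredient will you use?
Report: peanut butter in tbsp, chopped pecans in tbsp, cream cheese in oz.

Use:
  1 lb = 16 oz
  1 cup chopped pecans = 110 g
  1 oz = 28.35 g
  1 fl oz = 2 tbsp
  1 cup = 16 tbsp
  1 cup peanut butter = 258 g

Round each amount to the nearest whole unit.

Scaling factor: 18/30 = 3/5 = 0.6.
peanut butter: 150 g × 3/5 ÷ 258 g/cup × 16 tbsp/cup ≈ 6 tbsp
chopped pecans: 750 g × 3/5 ÷ 110 g/cup × 16 tbsp/cup ≈ 65 tbsp
cream cheese: 400 g × 3/5 ÷ 28.35 g/oz ≈ 8 oz

peanut butter: 6 tbsp; chopped pecans: 65 tbsp; cream cheese: 8 oz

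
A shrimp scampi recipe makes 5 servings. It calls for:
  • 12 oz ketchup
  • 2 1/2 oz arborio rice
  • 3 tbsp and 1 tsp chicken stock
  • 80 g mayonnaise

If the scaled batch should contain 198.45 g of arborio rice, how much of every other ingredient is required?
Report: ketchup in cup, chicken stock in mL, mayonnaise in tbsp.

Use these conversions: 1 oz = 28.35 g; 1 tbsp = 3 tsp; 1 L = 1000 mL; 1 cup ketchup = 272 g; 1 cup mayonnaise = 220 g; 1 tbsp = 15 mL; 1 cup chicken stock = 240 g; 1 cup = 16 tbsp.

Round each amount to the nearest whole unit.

The original recipe has 70.875 g of arborio rice, so the scaling factor is 198.45 ÷ 70.875 = 14/5 = 2.8.
ketchup: 12 oz × 14/5 × 28.35 g/oz ÷ 272 g/cup ≈ 4 cup
chicken stock: (3 tbsp + 1 tsp = 10/3 tbsp) × 14/5 × 15 mL/tbsp = 140 mL
mayonnaise: 80 g × 14/5 ÷ 220 g/cup × 16 tbsp/cup ≈ 16 tbsp

ketchup: 4 cup; chicken stock: 140 mL; mayonnaise: 16 tbsp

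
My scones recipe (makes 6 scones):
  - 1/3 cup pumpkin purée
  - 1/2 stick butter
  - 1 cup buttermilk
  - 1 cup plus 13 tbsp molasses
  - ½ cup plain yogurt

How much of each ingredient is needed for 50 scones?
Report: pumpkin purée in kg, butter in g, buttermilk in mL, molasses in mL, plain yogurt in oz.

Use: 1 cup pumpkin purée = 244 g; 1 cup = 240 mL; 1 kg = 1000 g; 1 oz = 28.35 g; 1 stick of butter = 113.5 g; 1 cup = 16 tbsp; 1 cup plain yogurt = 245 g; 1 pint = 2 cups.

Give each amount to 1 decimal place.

pumpkin purée: 0.7 kg; butter: 472.9 g; buttermilk: 2000.0 mL; molasses: 3625.0 mL; plain yogurt: 36.0 oz

Scaling factor: 50/6 = 25/3.
pumpkin purée: 1/3 cup × 25/3 × 244 g/cup ÷ 1000 g/kg ≈ 0.7 kg
butter: 0.5 stick × 25/3 × 113.5 g/stick ≈ 472.9 g
buttermilk: 1 cup × 25/3 × 240 mL/cup = 2000.0 mL
molasses: (1 cup + 13 tbsp = 1.8125 cup) × 25/3 × 240 mL/cup = 3625.0 mL
plain yogurt: 0.5 cup × 25/3 × 245 g/cup ÷ 28.35 g/oz ≈ 36.0 oz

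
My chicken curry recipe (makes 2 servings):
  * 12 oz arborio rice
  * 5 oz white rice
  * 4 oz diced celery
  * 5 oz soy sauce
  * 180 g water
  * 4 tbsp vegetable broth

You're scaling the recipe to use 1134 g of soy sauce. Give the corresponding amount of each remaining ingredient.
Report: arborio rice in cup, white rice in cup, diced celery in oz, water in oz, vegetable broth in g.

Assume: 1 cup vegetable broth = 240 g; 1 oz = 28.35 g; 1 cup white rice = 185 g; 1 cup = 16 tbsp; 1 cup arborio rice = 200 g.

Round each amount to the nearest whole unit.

The original recipe has 141.75 g of soy sauce, so the scaling factor is 1134 ÷ 141.75 = 8.
arborio rice: 12 oz × 8 × 28.35 g/oz ÷ 200 g/cup ≈ 14 cup
white rice: 5 oz × 8 × 28.35 g/oz ÷ 185 g/cup ≈ 6 cup
diced celery: 4 oz × 8 = 32 oz
water: 180 g × 8 ÷ 28.35 g/oz ≈ 51 oz
vegetable broth: 4 tbsp × 8 ÷ 16 tbsp/cup × 240 g/cup = 480 g

arborio rice: 14 cup; white rice: 6 cup; diced celery: 32 oz; water: 51 oz; vegetable broth: 480 g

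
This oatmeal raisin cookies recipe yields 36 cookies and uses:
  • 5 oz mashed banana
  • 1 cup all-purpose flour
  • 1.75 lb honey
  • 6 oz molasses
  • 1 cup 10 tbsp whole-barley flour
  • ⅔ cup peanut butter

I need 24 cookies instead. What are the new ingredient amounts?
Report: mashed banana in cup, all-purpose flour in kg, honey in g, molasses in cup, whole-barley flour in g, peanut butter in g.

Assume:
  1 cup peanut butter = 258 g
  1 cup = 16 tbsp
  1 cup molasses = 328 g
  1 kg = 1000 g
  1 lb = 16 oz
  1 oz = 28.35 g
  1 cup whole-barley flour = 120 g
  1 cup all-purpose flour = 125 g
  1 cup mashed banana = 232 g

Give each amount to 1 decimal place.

Scaling factor: 24/36 = 2/3.
mashed banana: 5 oz × 2/3 × 28.35 g/oz ÷ 232 g/cup ≈ 0.4 cup
all-purpose flour: 1 cup × 2/3 × 125 g/cup ÷ 1000 g/kg ≈ 0.1 kg
honey: 1.75 lb × 2/3 × 16 oz/lb × 28.35 g/oz = 529.2 g
molasses: 6 oz × 2/3 × 28.35 g/oz ÷ 328 g/cup ≈ 0.3 cup
whole-barley flour: (1 cup + 10 tbsp = 1.625 cup) × 2/3 × 120 g/cup = 130.0 g
peanut butter: 2/3 cup × 2/3 × 258 g/cup ≈ 114.7 g

mashed banana: 0.4 cup; all-purpose flour: 0.1 kg; honey: 529.2 g; molasses: 0.3 cup; whole-barley flour: 130.0 g; peanut butter: 114.7 g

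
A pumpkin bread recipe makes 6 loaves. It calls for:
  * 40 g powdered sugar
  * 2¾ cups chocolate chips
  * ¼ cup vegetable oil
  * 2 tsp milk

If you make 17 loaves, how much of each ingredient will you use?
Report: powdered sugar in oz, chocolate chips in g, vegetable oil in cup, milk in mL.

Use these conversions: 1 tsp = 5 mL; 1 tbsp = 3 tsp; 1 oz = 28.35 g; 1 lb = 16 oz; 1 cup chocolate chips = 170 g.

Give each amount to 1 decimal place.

powdered sugar: 4.0 oz; chocolate chips: 1324.6 g; vegetable oil: 0.7 cup; milk: 28.3 mL

Scaling factor: 17/6.
powdered sugar: 40 g × 17/6 ÷ 28.35 g/oz ≈ 4.0 oz
chocolate chips: 2.75 cup × 17/6 × 170 g/cup ≈ 1324.6 g
vegetable oil: 0.25 cup × 17/6 ≈ 0.7 cup
milk: 2 tsp × 17/6 × 5 mL/tsp ≈ 28.3 mL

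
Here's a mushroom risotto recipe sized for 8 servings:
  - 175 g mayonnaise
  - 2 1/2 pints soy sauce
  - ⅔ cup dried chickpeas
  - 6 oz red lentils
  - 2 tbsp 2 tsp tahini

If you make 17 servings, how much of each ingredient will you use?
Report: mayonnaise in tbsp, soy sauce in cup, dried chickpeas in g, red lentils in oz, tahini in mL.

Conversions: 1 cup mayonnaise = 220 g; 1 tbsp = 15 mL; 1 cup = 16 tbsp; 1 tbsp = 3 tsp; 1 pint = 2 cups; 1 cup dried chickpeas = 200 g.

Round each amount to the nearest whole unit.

mayonnaise: 27 tbsp; soy sauce: 11 cup; dried chickpeas: 283 g; red lentils: 13 oz; tahini: 85 mL

Scaling factor: 17/8 = 2.125.
mayonnaise: 175 g × 17/8 ÷ 220 g/cup × 16 tbsp/cup ≈ 27 tbsp
soy sauce: 2.5 pint × 17/8 × 2 cup/pint ≈ 11 cup
dried chickpeas: 2/3 cup × 17/8 × 200 g/cup ≈ 283 g
red lentils: 6 oz × 17/8 ≈ 13 oz
tahini: (2 tbsp + 2 tsp = 8/3 tbsp) × 17/8 × 15 mL/tbsp = 85 mL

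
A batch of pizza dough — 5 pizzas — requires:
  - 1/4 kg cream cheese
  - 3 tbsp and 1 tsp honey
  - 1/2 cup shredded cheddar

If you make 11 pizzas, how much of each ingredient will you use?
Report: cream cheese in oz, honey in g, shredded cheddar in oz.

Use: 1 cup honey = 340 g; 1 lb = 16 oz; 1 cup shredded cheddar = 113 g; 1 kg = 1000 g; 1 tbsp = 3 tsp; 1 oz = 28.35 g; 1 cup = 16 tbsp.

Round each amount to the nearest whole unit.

Scaling factor: 11/5 = 2.2.
cream cheese: 0.25 kg × 11/5 × 1000 g/kg ÷ 28.35 g/oz ≈ 19 oz
honey: (3 tbsp + 1 tsp = 10/3 tbsp) × 11/5 ÷ 16 tbsp/cup × 340 g/cup ≈ 156 g
shredded cheddar: 0.5 cup × 11/5 × 113 g/cup ÷ 28.35 g/oz ≈ 4 oz

cream cheese: 19 oz; honey: 156 g; shredded cheddar: 4 oz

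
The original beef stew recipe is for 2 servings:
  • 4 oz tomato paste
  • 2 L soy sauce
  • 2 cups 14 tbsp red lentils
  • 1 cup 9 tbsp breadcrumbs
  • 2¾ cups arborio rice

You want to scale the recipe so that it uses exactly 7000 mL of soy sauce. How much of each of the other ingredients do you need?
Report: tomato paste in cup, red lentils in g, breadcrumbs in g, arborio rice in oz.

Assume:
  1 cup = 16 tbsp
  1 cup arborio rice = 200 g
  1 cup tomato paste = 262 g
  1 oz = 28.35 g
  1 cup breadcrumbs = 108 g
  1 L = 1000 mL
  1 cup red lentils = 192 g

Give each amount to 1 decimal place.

tomato paste: 1.5 cup; red lentils: 1932.0 g; breadcrumbs: 590.6 g; arborio rice: 67.9 oz

The original recipe has 2000 mL of soy sauce, so the scaling factor is 7000 ÷ 2000 = 7/2 = 3.5.
tomato paste: 4 oz × 7/2 × 28.35 g/oz ÷ 262 g/cup ≈ 1.5 cup
red lentils: (2 cup + 14 tbsp = 2.875 cup) × 7/2 × 192 g/cup = 1932.0 g
breadcrumbs: (1 cup + 9 tbsp = 1.5625 cup) × 7/2 × 108 g/cup ≈ 590.6 g
arborio rice: 2.75 cup × 7/2 × 200 g/cup ÷ 28.35 g/oz ≈ 67.9 oz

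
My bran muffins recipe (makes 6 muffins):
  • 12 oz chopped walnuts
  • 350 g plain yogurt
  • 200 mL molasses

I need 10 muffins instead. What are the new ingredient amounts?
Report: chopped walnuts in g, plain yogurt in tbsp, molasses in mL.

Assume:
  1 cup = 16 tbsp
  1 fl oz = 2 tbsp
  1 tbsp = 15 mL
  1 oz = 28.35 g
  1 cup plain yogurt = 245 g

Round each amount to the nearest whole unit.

chopped walnuts: 567 g; plain yogurt: 38 tbsp; molasses: 333 mL

Scaling factor: 10/6 = 5/3.
chopped walnuts: 12 oz × 5/3 × 28.35 g/oz = 567 g
plain yogurt: 350 g × 5/3 ÷ 245 g/cup × 16 tbsp/cup ≈ 38 tbsp
molasses: 200 mL × 5/3 ≈ 333 mL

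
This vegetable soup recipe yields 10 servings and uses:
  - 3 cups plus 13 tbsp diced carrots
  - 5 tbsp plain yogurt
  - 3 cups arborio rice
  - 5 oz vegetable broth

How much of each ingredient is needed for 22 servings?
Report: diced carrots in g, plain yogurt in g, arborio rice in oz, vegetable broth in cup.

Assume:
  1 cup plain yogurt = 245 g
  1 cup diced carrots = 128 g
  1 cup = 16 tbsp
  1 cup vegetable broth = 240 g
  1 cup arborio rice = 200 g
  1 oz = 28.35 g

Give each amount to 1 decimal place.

Scaling factor: 22/10 = 11/5 = 2.2.
diced carrots: (3 cup + 13 tbsp = 3.8125 cup) × 11/5 × 128 g/cup = 1073.6 g
plain yogurt: 5 tbsp × 11/5 ÷ 16 tbsp/cup × 245 g/cup ≈ 168.4 g
arborio rice: 3 cup × 11/5 × 200 g/cup ÷ 28.35 g/oz ≈ 46.6 oz
vegetable broth: 5 oz × 11/5 × 28.35 g/oz ÷ 240 g/cup ≈ 1.3 cup

diced carrots: 1073.6 g; plain yogurt: 168.4 g; arborio rice: 46.6 oz; vegetable broth: 1.3 cup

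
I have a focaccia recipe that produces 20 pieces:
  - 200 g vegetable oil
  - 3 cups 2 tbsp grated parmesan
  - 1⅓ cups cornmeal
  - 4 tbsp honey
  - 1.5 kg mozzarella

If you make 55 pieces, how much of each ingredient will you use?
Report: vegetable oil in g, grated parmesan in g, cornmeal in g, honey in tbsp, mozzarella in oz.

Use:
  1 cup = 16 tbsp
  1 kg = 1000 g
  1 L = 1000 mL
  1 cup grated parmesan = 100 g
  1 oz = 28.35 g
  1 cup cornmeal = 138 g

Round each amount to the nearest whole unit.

vegetable oil: 550 g; grated parmesan: 859 g; cornmeal: 506 g; honey: 11 tbsp; mozzarella: 146 oz

Scaling factor: 55/20 = 11/4 = 2.75.
vegetable oil: 200 g × 11/4 = 550 g
grated parmesan: (3 cup + 2 tbsp = 3.125 cup) × 11/4 × 100 g/cup ≈ 859 g
cornmeal: 4/3 cup × 11/4 × 138 g/cup = 506 g
honey: 4 tbsp × 11/4 = 11 tbsp
mozzarella: 1.5 kg × 11/4 × 1000 g/kg ÷ 28.35 g/oz ≈ 146 oz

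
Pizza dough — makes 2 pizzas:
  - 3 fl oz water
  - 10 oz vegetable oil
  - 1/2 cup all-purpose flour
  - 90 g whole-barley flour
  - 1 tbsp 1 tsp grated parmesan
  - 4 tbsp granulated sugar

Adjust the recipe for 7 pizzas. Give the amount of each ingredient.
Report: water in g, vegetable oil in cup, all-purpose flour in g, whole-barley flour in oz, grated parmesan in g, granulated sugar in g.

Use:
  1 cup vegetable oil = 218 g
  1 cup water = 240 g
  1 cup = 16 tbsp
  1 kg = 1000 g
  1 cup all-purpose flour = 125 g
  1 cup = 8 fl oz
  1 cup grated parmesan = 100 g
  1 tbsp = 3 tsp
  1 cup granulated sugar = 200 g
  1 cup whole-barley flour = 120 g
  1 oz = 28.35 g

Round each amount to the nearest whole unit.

Scaling factor: 7/2 = 3.5.
water: 3 fl oz × 7/2 ÷ 8 fl oz/cup × 240 g/cup = 315 g
vegetable oil: 10 oz × 7/2 × 28.35 g/oz ÷ 218 g/cup ≈ 5 cup
all-purpose flour: 0.5 cup × 7/2 × 125 g/cup ≈ 219 g
whole-barley flour: 90 g × 7/2 ÷ 28.35 g/oz ≈ 11 oz
grated parmesan: (1 tbsp + 1 tsp = 4/3 tbsp) × 7/2 ÷ 16 tbsp/cup × 100 g/cup ≈ 29 g
granulated sugar: 4 tbsp × 7/2 ÷ 16 tbsp/cup × 200 g/cup = 175 g

water: 315 g; vegetable oil: 5 cup; all-purpose flour: 219 g; whole-barley flour: 11 oz; grated parmesan: 29 g; granulated sugar: 175 g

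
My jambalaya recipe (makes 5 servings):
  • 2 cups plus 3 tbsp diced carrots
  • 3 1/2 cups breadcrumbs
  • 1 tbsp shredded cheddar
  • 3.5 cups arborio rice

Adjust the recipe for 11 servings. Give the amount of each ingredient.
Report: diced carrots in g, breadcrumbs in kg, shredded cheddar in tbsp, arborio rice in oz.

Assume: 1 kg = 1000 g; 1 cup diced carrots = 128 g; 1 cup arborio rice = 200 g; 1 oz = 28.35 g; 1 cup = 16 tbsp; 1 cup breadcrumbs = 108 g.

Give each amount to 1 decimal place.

diced carrots: 616.0 g; breadcrumbs: 0.8 kg; shredded cheddar: 2.2 tbsp; arborio rice: 54.3 oz

Scaling factor: 11/5 = 2.2.
diced carrots: (2 cup + 3 tbsp = 2.1875 cup) × 11/5 × 128 g/cup = 616.0 g
breadcrumbs: 3.5 cup × 11/5 × 108 g/cup ÷ 1000 g/kg ≈ 0.8 kg
shredded cheddar: 1 tbsp × 11/5 = 2.2 tbsp
arborio rice: 3.5 cup × 11/5 × 200 g/cup ÷ 28.35 g/oz ≈ 54.3 oz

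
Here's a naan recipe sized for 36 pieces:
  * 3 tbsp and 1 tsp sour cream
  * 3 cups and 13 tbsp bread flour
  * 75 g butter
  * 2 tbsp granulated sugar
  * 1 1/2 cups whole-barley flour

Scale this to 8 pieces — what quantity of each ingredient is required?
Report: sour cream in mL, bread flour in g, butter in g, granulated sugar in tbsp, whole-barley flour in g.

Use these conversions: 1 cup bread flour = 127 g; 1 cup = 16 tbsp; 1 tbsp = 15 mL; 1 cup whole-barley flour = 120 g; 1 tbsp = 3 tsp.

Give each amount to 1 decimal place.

sour cream: 11.1 mL; bread flour: 107.6 g; butter: 16.7 g; granulated sugar: 0.4 tbsp; whole-barley flour: 40.0 g

Scaling factor: 8/36 = 2/9.
sour cream: (3 tbsp + 1 tsp = 10/3 tbsp) × 2/9 × 15 mL/tbsp ≈ 11.1 mL
bread flour: (3 cup + 13 tbsp = 3.8125 cup) × 2/9 × 127 g/cup ≈ 107.6 g
butter: 75 g × 2/9 ≈ 16.7 g
granulated sugar: 2 tbsp × 2/9 ≈ 0.4 tbsp
whole-barley flour: 1.5 cup × 2/9 × 120 g/cup = 40.0 g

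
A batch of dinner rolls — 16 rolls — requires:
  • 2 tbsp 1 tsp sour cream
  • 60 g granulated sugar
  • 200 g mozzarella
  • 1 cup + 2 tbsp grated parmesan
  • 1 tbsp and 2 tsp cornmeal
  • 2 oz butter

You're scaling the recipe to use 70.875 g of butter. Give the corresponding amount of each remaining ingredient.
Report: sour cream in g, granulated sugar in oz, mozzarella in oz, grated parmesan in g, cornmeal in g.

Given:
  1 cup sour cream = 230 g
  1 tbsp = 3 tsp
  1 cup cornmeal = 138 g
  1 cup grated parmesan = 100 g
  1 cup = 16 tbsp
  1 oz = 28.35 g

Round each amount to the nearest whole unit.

sour cream: 42 g; granulated sugar: 3 oz; mozzarella: 9 oz; grated parmesan: 141 g; cornmeal: 18 g

The original recipe has 56.7 g of butter, so the scaling factor is 70.875 ÷ 56.7 = 5/4 = 1.25.
sour cream: (2 tbsp + 1 tsp = 7/3 tbsp) × 5/4 ÷ 16 tbsp/cup × 230 g/cup ≈ 42 g
granulated sugar: 60 g × 5/4 ÷ 28.35 g/oz ≈ 3 oz
mozzarella: 200 g × 5/4 ÷ 28.35 g/oz ≈ 9 oz
grated parmesan: (1 cup + 2 tbsp = 1.125 cup) × 5/4 × 100 g/cup ≈ 141 g
cornmeal: (1 tbsp + 2 tsp = 5/3 tbsp) × 5/4 ÷ 16 tbsp/cup × 138 g/cup ≈ 18 g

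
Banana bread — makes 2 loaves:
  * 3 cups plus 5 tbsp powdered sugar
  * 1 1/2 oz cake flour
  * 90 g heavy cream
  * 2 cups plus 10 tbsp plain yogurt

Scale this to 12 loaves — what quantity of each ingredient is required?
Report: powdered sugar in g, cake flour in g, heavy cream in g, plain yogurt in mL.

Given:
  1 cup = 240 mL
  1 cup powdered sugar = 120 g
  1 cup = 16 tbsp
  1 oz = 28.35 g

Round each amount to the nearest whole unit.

powdered sugar: 2385 g; cake flour: 255 g; heavy cream: 540 g; plain yogurt: 3780 mL

Scaling factor: 12/2 = 6.
powdered sugar: (3 cup + 5 tbsp = 3.3125 cup) × 6 × 120 g/cup = 2385 g
cake flour: 1.5 oz × 6 × 28.35 g/oz ≈ 255 g
heavy cream: 90 g × 6 = 540 g
plain yogurt: (2 cup + 10 tbsp = 2.625 cup) × 6 × 240 mL/cup = 3780 mL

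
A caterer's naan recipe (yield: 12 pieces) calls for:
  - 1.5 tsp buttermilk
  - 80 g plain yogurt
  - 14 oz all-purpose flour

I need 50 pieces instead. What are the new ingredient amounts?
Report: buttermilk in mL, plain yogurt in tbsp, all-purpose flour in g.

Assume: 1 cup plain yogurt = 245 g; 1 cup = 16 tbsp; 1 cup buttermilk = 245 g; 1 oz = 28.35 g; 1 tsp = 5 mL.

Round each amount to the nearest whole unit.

Scaling factor: 50/12 = 25/6.
buttermilk: 1.5 tsp × 25/6 × 5 mL/tsp ≈ 31 mL
plain yogurt: 80 g × 25/6 ÷ 245 g/cup × 16 tbsp/cup ≈ 22 tbsp
all-purpose flour: 14 oz × 25/6 × 28.35 g/oz ≈ 1654 g

buttermilk: 31 mL; plain yogurt: 22 tbsp; all-purpose flour: 1654 g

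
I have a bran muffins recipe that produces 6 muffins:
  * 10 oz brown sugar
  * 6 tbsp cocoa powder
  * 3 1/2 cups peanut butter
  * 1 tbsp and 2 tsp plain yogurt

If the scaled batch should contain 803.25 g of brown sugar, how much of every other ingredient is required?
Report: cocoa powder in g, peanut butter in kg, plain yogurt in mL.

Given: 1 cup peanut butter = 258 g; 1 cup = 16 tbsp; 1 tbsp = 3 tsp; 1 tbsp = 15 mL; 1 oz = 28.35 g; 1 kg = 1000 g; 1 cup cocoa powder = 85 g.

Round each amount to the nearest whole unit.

The original recipe has 283.5 g of brown sugar, so the scaling factor is 803.25 ÷ 283.5 = 17/6.
cocoa powder: 6 tbsp × 17/6 ÷ 16 tbsp/cup × 85 g/cup ≈ 90 g
peanut butter: 3.5 cup × 17/6 × 258 g/cup ÷ 1000 g/kg ≈ 3 kg
plain yogurt: (1 tbsp + 2 tsp = 5/3 tbsp) × 17/6 × 15 mL/tbsp ≈ 71 mL

cocoa powder: 90 g; peanut butter: 3 kg; plain yogurt: 71 mL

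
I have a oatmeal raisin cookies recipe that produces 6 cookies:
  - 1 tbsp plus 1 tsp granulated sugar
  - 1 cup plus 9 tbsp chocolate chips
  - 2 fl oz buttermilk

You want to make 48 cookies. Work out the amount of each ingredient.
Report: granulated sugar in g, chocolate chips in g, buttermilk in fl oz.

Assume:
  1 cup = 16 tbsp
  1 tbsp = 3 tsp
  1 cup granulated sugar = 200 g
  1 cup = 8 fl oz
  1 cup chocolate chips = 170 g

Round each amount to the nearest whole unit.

Scaling factor: 48/6 = 8.
granulated sugar: (1 tbsp + 1 tsp = 4/3 tbsp) × 8 ÷ 16 tbsp/cup × 200 g/cup ≈ 133 g
chocolate chips: (1 cup + 9 tbsp = 1.5625 cup) × 8 × 170 g/cup = 2125 g
buttermilk: 2 fl oz × 8 = 16 fl oz

granulated sugar: 133 g; chocolate chips: 2125 g; buttermilk: 16 fl oz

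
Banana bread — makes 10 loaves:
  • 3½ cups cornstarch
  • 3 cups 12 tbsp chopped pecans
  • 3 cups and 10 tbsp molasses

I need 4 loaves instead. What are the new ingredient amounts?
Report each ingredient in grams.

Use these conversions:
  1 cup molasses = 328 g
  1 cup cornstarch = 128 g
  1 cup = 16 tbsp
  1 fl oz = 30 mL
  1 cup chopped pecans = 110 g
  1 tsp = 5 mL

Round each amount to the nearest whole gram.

Scaling factor: 4/10 = 2/5 = 0.4.
cornstarch: 3.5 cup × 2/5 × 128 g/cup ≈ 179 g
chopped pecans: (3 cup + 12 tbsp = 3.75 cup) × 2/5 × 110 g/cup = 165 g
molasses: (3 cup + 10 tbsp = 3.625 cup) × 2/5 × 328 g/cup ≈ 476 g

cornstarch: 179 g; chopped pecans: 165 g; molasses: 476 g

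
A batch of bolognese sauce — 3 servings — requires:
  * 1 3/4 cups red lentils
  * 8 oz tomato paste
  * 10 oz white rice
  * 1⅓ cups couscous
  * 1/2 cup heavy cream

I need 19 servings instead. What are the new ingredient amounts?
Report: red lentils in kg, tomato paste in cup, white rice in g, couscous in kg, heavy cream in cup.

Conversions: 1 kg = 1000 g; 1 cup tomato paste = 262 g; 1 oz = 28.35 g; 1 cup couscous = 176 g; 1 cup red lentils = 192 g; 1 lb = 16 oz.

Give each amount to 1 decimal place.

Scaling factor: 19/3.
red lentils: 1.75 cup × 19/3 × 192 g/cup ÷ 1000 g/kg ≈ 2.1 kg
tomato paste: 8 oz × 19/3 × 28.35 g/oz ÷ 262 g/cup ≈ 5.5 cup
white rice: 10 oz × 19/3 × 28.35 g/oz = 1795.5 g
couscous: 4/3 cup × 19/3 × 176 g/cup ÷ 1000 g/kg ≈ 1.5 kg
heavy cream: 0.5 cup × 19/3 ≈ 3.2 cup

red lentils: 2.1 kg; tomato paste: 5.5 cup; white rice: 1795.5 g; couscous: 1.5 kg; heavy cream: 3.2 cup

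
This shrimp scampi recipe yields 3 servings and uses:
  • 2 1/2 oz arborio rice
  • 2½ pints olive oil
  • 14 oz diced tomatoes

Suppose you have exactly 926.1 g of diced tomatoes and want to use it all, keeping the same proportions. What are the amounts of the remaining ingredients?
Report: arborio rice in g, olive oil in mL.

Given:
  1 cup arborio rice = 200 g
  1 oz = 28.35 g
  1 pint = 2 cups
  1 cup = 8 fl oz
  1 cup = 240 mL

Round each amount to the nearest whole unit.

arborio rice: 165 g; olive oil: 2800 mL

The original recipe has 396.9 g of diced tomatoes, so the scaling factor is 926.1 ÷ 396.9 = 7/3.
arborio rice: 2.5 oz × 7/3 × 28.35 g/oz ≈ 165 g
olive oil: 2.5 pint × 7/3 × 2 cup/pint × 240 mL/cup = 2800 mL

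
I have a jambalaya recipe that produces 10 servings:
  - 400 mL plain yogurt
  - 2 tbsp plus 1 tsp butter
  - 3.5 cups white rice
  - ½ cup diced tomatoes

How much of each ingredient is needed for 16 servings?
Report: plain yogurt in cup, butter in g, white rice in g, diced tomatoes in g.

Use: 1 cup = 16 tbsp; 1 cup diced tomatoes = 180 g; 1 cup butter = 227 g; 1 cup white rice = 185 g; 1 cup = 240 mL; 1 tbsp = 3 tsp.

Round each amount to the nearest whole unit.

Scaling factor: 16/10 = 8/5 = 1.6.
plain yogurt: 400 mL × 8/5 ÷ 240 mL/cup ≈ 3 cup
butter: (2 tbsp + 1 tsp = 7/3 tbsp) × 8/5 ÷ 16 tbsp/cup × 227 g/cup ≈ 53 g
white rice: 3.5 cup × 8/5 × 185 g/cup = 1036 g
diced tomatoes: 0.5 cup × 8/5 × 180 g/cup = 144 g

plain yogurt: 3 cup; butter: 53 g; white rice: 1036 g; diced tomatoes: 144 g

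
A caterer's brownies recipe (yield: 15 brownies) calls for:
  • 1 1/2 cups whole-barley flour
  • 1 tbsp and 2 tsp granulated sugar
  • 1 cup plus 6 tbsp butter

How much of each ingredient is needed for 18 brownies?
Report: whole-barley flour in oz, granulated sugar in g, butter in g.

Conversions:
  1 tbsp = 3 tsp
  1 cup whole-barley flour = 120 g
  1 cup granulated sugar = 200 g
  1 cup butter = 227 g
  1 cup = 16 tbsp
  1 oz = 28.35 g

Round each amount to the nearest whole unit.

whole-barley flour: 8 oz; granulated sugar: 25 g; butter: 375 g

Scaling factor: 18/15 = 6/5 = 1.2.
whole-barley flour: 1.5 cup × 6/5 × 120 g/cup ÷ 28.35 g/oz ≈ 8 oz
granulated sugar: (1 tbsp + 2 tsp = 5/3 tbsp) × 6/5 ÷ 16 tbsp/cup × 200 g/cup = 25 g
butter: (1 cup + 6 tbsp = 1.375 cup) × 6/5 × 227 g/cup ≈ 375 g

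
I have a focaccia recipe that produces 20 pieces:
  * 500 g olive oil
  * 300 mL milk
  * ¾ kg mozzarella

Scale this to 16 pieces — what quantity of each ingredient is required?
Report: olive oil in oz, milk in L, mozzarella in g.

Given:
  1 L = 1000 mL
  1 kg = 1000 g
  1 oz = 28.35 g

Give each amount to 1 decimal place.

olive oil: 14.1 oz; milk: 0.2 L; mozzarella: 600.0 g

Scaling factor: 16/20 = 4/5 = 0.8.
olive oil: 500 g × 4/5 ÷ 28.35 g/oz ≈ 14.1 oz
milk: 300 mL × 4/5 ÷ 1000 mL/L ≈ 0.2 L
mozzarella: 0.75 kg × 4/5 × 1000 g/kg = 600.0 g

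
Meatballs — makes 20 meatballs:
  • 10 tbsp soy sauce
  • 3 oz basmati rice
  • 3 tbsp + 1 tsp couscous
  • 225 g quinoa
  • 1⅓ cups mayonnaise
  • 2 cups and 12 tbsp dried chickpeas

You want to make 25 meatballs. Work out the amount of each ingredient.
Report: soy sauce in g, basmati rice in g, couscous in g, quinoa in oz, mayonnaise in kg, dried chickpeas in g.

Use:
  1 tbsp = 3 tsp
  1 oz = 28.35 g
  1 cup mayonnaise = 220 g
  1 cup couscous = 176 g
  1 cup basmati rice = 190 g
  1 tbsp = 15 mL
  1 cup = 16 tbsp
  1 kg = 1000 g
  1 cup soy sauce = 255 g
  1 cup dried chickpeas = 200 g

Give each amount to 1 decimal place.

Scaling factor: 25/20 = 5/4 = 1.25.
soy sauce: 10 tbsp × 5/4 ÷ 16 tbsp/cup × 255 g/cup ≈ 199.2 g
basmati rice: 3 oz × 5/4 × 28.35 g/oz ≈ 106.3 g
couscous: (3 tbsp + 1 tsp = 10/3 tbsp) × 5/4 ÷ 16 tbsp/cup × 176 g/cup ≈ 45.8 g
quinoa: 225 g × 5/4 ÷ 28.35 g/oz ≈ 9.9 oz
mayonnaise: 4/3 cup × 5/4 × 220 g/cup ÷ 1000 g/kg ≈ 0.4 kg
dried chickpeas: (2 cup + 12 tbsp = 2.75 cup) × 5/4 × 200 g/cup = 687.5 g

soy sauce: 199.2 g; basmati rice: 106.3 g; couscous: 45.8 g; quinoa: 9.9 oz; mayonnaise: 0.4 kg; dried chickpeas: 687.5 g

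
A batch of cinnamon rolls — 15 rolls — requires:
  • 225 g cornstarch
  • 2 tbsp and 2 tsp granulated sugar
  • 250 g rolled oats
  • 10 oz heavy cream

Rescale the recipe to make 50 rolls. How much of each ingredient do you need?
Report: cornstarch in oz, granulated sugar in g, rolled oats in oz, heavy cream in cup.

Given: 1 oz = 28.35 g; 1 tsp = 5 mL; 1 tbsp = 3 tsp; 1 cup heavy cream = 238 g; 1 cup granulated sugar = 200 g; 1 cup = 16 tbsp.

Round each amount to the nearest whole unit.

cornstarch: 26 oz; granulated sugar: 111 g; rolled oats: 29 oz; heavy cream: 4 cup

Scaling factor: 50/15 = 10/3.
cornstarch: 225 g × 10/3 ÷ 28.35 g/oz ≈ 26 oz
granulated sugar: (2 tbsp + 2 tsp = 8/3 tbsp) × 10/3 ÷ 16 tbsp/cup × 200 g/cup ≈ 111 g
rolled oats: 250 g × 10/3 ÷ 28.35 g/oz ≈ 29 oz
heavy cream: 10 oz × 10/3 × 28.35 g/oz ÷ 238 g/cup ≈ 4 cup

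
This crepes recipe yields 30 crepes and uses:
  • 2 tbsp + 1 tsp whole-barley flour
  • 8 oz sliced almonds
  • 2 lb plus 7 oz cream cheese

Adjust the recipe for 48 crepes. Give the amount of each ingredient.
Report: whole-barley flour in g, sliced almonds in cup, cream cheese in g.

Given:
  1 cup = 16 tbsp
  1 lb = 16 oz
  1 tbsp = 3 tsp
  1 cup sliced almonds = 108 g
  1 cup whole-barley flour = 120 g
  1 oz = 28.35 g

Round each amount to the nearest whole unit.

Scaling factor: 48/30 = 8/5 = 1.6.
whole-barley flour: (2 tbsp + 1 tsp = 7/3 tbsp) × 8/5 ÷ 16 tbsp/cup × 120 g/cup = 28 g
sliced almonds: 8 oz × 8/5 × 28.35 g/oz ÷ 108 g/cup ≈ 3 cup
cream cheese: (2 lb + 7 oz = 2.4375 lb) × 8/5 × 16 oz/lb × 28.35 g/oz ≈ 1769 g

whole-barley flour: 28 g; sliced almonds: 3 cup; cream cheese: 1769 g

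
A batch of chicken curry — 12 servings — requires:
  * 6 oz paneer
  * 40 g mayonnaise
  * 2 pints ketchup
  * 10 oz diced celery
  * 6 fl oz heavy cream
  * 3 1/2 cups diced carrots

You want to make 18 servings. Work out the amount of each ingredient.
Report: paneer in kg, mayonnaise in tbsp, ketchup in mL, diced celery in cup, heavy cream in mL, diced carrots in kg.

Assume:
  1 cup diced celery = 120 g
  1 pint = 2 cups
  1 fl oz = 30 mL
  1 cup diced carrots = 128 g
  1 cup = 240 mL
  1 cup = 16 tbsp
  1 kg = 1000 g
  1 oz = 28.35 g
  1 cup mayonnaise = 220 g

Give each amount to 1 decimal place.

Scaling factor: 18/12 = 3/2 = 1.5.
paneer: 6 oz × 3/2 × 28.35 g/oz ÷ 1000 g/kg ≈ 0.3 kg
mayonnaise: 40 g × 3/2 ÷ 220 g/cup × 16 tbsp/cup ≈ 4.4 tbsp
ketchup: 2 pint × 3/2 × 2 cup/pint × 240 mL/cup = 1440.0 mL
diced celery: 10 oz × 3/2 × 28.35 g/oz ÷ 120 g/cup ≈ 3.5 cup
heavy cream: 6 fl oz × 3/2 × 30 mL/fl oz = 270.0 mL
diced carrots: 3.5 cup × 3/2 × 128 g/cup ÷ 1000 g/kg ≈ 0.7 kg

paneer: 0.3 kg; mayonnaise: 4.4 tbsp; ketchup: 1440.0 mL; diced celery: 3.5 cup; heavy cream: 270.0 mL; diced carrots: 0.7 kg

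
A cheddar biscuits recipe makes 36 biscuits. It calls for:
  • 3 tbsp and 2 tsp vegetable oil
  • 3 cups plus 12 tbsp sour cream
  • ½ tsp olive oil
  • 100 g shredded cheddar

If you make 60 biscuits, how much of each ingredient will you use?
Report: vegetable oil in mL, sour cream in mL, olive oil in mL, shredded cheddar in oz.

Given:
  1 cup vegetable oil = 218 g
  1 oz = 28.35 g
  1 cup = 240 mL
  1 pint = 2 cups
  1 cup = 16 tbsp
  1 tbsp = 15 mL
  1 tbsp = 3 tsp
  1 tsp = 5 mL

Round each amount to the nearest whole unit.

Scaling factor: 60/36 = 5/3.
vegetable oil: (3 tbsp + 2 tsp = 11/3 tbsp) × 5/3 × 15 mL/tbsp ≈ 92 mL
sour cream: (3 cup + 12 tbsp = 3.75 cup) × 5/3 × 240 mL/cup = 1500 mL
olive oil: 0.5 tsp × 5/3 × 5 mL/tsp ≈ 4 mL
shredded cheddar: 100 g × 5/3 ÷ 28.35 g/oz ≈ 6 oz

vegetable oil: 92 mL; sour cream: 1500 mL; olive oil: 4 mL; shredded cheddar: 6 oz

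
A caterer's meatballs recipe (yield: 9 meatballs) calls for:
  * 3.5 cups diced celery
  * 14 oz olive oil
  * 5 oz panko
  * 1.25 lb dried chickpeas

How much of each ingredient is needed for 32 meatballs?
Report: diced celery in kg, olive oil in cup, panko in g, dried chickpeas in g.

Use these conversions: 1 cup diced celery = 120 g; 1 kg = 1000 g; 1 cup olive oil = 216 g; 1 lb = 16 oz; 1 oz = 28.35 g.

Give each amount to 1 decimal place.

Scaling factor: 32/9.
diced celery: 3.5 cup × 32/9 × 120 g/cup ÷ 1000 g/kg ≈ 1.5 kg
olive oil: 14 oz × 32/9 × 28.35 g/oz ÷ 216 g/cup ≈ 6.5 cup
panko: 5 oz × 32/9 × 28.35 g/oz = 504.0 g
dried chickpeas: 1.25 lb × 32/9 × 16 oz/lb × 28.35 g/oz = 2016.0 g

diced celery: 1.5 kg; olive oil: 6.5 cup; panko: 504.0 g; dried chickpeas: 2016.0 g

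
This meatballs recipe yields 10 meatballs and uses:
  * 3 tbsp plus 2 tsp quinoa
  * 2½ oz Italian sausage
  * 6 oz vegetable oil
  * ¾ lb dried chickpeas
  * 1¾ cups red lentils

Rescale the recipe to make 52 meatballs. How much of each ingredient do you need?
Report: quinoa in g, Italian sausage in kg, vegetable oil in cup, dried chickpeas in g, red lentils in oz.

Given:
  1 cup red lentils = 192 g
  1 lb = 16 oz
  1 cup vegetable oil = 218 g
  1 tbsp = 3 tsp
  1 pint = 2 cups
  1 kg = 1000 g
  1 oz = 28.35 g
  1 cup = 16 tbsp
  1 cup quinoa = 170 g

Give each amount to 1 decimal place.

Scaling factor: 52/10 = 26/5 = 5.2.
quinoa: (3 tbsp + 2 tsp = 11/3 tbsp) × 26/5 ÷ 16 tbsp/cup × 170 g/cup ≈ 202.6 g
Italian sausage: 2.5 oz × 26/5 × 28.35 g/oz ÷ 1000 g/kg ≈ 0.4 kg
vegetable oil: 6 oz × 26/5 × 28.35 g/oz ÷ 218 g/cup ≈ 4.1 cup
dried chickpeas: 0.75 lb × 26/5 × 16 oz/lb × 28.35 g/oz ≈ 1769.0 g
red lentils: 1.75 cup × 26/5 × 192 g/cup ÷ 28.35 g/oz ≈ 61.6 oz

quinoa: 202.6 g; Italian sausage: 0.4 kg; vegetable oil: 4.1 cup; dried chickpeas: 1769.0 g; red lentils: 61.6 oz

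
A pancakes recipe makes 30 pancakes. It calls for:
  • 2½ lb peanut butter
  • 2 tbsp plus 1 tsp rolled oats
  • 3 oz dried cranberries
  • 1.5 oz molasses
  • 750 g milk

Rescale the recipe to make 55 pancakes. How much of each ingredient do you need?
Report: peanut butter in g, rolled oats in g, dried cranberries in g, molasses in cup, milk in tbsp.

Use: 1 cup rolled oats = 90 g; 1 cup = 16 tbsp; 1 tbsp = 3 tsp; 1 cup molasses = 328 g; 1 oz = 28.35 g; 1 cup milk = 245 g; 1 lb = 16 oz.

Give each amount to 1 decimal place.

Scaling factor: 55/30 = 11/6.
peanut butter: 2.5 lb × 11/6 × 16 oz/lb × 28.35 g/oz = 2079.0 g
rolled oats: (2 tbsp + 1 tsp = 7/3 tbsp) × 11/6 ÷ 16 tbsp/cup × 90 g/cup ≈ 24.1 g
dried cranberries: 3 oz × 11/6 × 28.35 g/oz ≈ 155.9 g
molasses: 1.5 oz × 11/6 × 28.35 g/oz ÷ 328 g/cup ≈ 0.2 cup
milk: 750 g × 11/6 ÷ 245 g/cup × 16 tbsp/cup ≈ 89.8 tbsp

peanut butter: 2079.0 g; rolled oats: 24.1 g; dried cranberries: 155.9 g; molasses: 0.2 cup; milk: 89.8 tbsp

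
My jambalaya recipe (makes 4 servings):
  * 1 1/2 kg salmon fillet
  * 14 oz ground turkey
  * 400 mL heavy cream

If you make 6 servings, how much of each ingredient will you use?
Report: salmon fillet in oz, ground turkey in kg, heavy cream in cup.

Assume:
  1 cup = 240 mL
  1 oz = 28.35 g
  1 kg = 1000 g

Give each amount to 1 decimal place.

Scaling factor: 6/4 = 3/2 = 1.5.
salmon fillet: 1.5 kg × 3/2 × 1000 g/kg ÷ 28.35 g/oz ≈ 79.4 oz
ground turkey: 14 oz × 3/2 × 28.35 g/oz ÷ 1000 g/kg ≈ 0.6 kg
heavy cream: 400 mL × 3/2 ÷ 240 mL/cup = 2.5 cup

salmon fillet: 79.4 oz; ground turkey: 0.6 kg; heavy cream: 2.5 cup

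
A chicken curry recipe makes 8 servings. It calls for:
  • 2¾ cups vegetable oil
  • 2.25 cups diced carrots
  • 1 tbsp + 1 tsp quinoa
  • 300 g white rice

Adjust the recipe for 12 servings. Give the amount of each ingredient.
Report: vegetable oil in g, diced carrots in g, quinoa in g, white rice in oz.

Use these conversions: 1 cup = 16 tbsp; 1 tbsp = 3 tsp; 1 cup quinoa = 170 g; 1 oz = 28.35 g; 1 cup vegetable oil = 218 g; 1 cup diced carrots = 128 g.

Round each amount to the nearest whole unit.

vegetable oil: 899 g; diced carrots: 432 g; quinoa: 21 g; white rice: 16 oz

Scaling factor: 12/8 = 3/2 = 1.5.
vegetable oil: 2.75 cup × 3/2 × 218 g/cup ≈ 899 g
diced carrots: 2.25 cup × 3/2 × 128 g/cup = 432 g
quinoa: (1 tbsp + 1 tsp = 4/3 tbsp) × 3/2 ÷ 16 tbsp/cup × 170 g/cup ≈ 21 g
white rice: 300 g × 3/2 ÷ 28.35 g/oz ≈ 16 oz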